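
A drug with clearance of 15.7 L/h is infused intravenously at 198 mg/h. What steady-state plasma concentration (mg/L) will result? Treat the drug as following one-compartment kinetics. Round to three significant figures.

Css = rate / CL = 198 / 15.70 = 12.61 mg/L

12.6 mg/L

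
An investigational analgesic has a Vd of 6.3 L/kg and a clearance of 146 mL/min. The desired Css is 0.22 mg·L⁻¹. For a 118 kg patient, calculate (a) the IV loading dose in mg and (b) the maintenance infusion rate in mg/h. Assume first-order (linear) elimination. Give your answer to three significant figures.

(a) 164 mg; (b) 1.93 mg/h

Vd(total) = 118 kg × 6.3 L/kg = 743.4 L
Loading dose = Vd × C = 743.4 × 0.22 = 163.5 mg
Convert clearance: 146 mL/min × 60 min/h ÷ 1000 mL/L = 8.760 L/h
Infusion rate = 8.760 L/h × 0.22 mg/L = 1.927 mg/h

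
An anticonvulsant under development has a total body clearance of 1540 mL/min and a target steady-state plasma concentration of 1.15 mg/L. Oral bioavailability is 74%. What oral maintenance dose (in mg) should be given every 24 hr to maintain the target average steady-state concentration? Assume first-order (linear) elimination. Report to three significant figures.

CL = 1540 mL/min = 1540 × 0.06 = 92.40 L/h
At steady state, dose per interval replaces the amount cleared in that interval: F·D/τ = CL·Css.
D = CL × Css × τ / F = 92.40 × 1.15 × 24 / 0.74 = 3446 mg

3450 mg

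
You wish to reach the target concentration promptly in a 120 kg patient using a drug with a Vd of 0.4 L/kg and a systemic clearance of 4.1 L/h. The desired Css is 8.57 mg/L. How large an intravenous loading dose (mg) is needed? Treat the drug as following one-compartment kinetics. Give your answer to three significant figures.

411 mg

Vd = 0.4 L/kg × 120 kg = 48.00 L
The loading dose fills Vd to the target concentration.
LD = Vd × C = 48.00 × 8.570 = 411.4 mg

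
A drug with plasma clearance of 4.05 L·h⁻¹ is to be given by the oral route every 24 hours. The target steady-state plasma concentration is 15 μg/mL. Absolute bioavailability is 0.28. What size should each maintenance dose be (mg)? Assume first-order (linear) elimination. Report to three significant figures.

D = CL × Css × τ / F = 4.050 × 15 × 24 / 0.28 = 5207 mg

5210 mg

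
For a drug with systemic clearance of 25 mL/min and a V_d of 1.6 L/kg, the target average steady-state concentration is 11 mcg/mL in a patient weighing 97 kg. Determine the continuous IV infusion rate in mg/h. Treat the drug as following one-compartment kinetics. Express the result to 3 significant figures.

CL = 25 mL/min = 25 × 0.06 = 1.500 L/h
Maintenance depends on clearance, not Vd — rate in must match rate out.
R₀ = 1.500 × 11 = 16.50 mg/h

16.5 mg/h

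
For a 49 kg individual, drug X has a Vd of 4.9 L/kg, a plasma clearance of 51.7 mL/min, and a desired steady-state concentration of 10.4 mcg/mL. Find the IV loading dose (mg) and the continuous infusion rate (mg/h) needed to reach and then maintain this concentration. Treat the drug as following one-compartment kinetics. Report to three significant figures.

Vd(total) = 49 kg × 4.9 L/kg = 240.1 L
Loading dose = Vd × C = 240.1 × 10.4 = 2497 mg
Convert clearance: 51.7 mL/min × 60 min/h ÷ 1000 mL/L = 3.102 L/h
Maintenance: replace elimination → rate = CL × Css = 3.102 × 10.4 = 32.26 mg/h

(a) 2500 mg; (b) 32.3 mg/h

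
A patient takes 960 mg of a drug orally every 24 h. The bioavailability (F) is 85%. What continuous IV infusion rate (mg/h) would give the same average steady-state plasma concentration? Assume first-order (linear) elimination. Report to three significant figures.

Equivalent systemic input: infusion rate = F·D/τ.
Rate = 0.85 × 960 / 24 = 34.00 mg/h

34.0 mg/h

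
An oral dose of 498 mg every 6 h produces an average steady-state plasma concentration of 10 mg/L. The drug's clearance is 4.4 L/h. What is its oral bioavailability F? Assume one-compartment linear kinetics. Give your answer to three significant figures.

0.530

F·D/τ = CL·Css at steady state → F = CL·Css·τ / D.
F = 4.4 × 10 × 6 / 498 = 0.530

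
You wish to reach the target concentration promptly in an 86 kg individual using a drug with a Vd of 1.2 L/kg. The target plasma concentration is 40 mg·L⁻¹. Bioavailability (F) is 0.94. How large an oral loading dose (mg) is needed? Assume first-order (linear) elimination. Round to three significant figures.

4390 mg

Total Vd = 1.2 × 86 = 103.2 L
The loading dose fills Vd to the target concentration.
LD = Vd × C / F = 103.2 × 40.00 / 0.94 = 4391 mg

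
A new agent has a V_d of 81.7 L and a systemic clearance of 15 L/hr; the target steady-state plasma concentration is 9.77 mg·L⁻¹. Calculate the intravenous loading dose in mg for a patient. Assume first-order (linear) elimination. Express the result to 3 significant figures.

LD = Vd × C = 81.70 × 9.770 = 798.2 mg

798 mg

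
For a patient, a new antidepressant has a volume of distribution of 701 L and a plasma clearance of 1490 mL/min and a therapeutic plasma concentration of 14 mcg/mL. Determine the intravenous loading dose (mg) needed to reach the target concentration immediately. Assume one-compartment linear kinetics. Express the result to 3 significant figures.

The loading dose fills Vd to the target concentration.
LD = Vd × C = 701.0 × 14.00 = 9814 mg

9810 mg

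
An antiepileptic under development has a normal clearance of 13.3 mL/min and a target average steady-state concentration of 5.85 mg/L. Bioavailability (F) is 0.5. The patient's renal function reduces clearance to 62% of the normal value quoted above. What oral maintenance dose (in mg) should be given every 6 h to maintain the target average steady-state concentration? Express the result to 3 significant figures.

CL = 13.3 mL/min = 13.3 × 0.06 = 0.7980 L/h
Patient clearance = 0.62 × 0.7980 = 0.4948 L/h
At steady state, dose per interval replaces the amount cleared in that interval: F·D/τ = CL·Css.
D = CL × Css × τ / F = 0.4948 × 5.85 × 6 / 0.5 = 34.73 mg

34.7 mg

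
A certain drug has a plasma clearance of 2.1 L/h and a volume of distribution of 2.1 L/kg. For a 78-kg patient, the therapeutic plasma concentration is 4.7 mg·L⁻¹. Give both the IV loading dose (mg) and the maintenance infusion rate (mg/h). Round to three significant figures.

(a) 770 mg; (b) 9.87 mg/h

Vd = 2.1 L/kg × 78 kg = 163.8 L
Loading: fill Vd to C_target → 163.8 L × 4.7 mg/L = 769.9 mg
Infusion rate = 2.100 L/h × 4.7 mg/L = 9.870 mg/h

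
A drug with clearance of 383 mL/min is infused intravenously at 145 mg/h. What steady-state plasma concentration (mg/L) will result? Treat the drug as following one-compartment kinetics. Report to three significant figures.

CL = 383 mL/min × 60/1000 = 22.98 L/h
Css = rate / CL = 145 / 22.98 = 6.310 mg/L

6.31 mg/L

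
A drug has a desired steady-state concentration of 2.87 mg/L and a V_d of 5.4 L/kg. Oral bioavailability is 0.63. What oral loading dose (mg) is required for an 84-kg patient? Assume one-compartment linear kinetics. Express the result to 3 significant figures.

Total Vd = 5.4 × 84 = 453.6 L
LD = Vd × C / F = 453.6 × 2.870 / 0.63 = 2066 mg

2070 mg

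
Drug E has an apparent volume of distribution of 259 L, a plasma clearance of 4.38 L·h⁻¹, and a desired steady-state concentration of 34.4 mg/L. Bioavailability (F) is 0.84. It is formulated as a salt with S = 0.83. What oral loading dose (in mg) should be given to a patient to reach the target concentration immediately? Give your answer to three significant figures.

LD = Vd × C / F / S = 259.0 × 34.40 / 0.84 / 0.83 = 12780 mg

12800 mg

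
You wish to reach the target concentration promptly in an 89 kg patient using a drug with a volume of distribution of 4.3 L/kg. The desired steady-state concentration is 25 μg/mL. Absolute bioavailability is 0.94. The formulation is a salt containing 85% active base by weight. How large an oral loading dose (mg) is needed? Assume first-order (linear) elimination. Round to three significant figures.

Total Vd = 4.3 × 89 = 382.7 L
The loading dose fills Vd to the target concentration.
LD = Vd × C / F / S = 382.7 × 25.00 / 0.94 / 0.85 = 11970 mg

12000 mg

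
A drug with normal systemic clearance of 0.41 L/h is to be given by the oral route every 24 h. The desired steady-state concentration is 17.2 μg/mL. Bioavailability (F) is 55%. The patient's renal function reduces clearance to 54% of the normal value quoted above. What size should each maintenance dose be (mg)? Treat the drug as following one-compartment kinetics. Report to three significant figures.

166 mg

Patient clearance = 0.54 × 0.4100 = 0.2214 L/h
D = CL × Css × τ / F = 0.2214 × 17.2 × 24 / 0.55 = 166.2 mg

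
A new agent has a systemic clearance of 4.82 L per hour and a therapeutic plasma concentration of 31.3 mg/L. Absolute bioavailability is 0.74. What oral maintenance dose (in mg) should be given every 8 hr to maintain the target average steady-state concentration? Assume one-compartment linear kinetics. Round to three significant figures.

1630 mg

D = CL × Css × τ / F = 4.820 × 31.3 × 8 / 0.74 = 1631 mg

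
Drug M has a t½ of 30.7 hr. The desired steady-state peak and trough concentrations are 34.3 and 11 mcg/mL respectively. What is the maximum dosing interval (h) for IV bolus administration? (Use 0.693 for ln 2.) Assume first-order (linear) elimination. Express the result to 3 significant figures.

k = 0.693 / t½ = 0.693 / 30.7 = 0.02257 h⁻¹
Between IV bolus doses, concentration decays as C = C₀·e^(−kτ), so C_peak/C_trough = e^(kτ).
τ_max = ln(C_peak/C_trough) / k = ln(34.3/11) / 0.02257 = 1.137 / 0.02257 = 50.38 h

50.4 h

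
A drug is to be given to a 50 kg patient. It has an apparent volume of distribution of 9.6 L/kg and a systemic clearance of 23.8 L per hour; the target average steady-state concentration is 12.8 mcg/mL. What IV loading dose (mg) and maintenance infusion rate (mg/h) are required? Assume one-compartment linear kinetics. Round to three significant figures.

(a) 6140 mg; (b) 305 mg/h

Vd(total) = 50 kg × 9.6 L/kg = 480.0 L
Loading: fill Vd to C_target → 480.0 L × 12.8 mg/L = 6144 mg
Maintenance infusion rate = CL × Css = 23.80 × 12.8 = 304.6 mg/h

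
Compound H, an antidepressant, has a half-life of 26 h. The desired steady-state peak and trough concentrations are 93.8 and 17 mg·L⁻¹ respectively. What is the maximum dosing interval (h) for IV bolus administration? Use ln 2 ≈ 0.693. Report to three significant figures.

k = 0.693 / t½ = 0.693 / 26 = 0.02665 h⁻¹
Between IV bolus doses, concentration decays as C = C₀·e^(−kτ), so C_peak/C_trough = e^(kτ).
τ_max = ln(C_peak/C_trough) / k = ln(93.8/17) / 0.02665 = 1.708 / 0.02665 = 64.09 h

64.1 h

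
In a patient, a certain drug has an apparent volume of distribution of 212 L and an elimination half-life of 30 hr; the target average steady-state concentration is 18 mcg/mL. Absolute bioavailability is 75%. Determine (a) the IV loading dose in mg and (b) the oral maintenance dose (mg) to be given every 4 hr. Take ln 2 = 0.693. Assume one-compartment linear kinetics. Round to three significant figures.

LD = Vd × C = 212.0 × 18 = 3816 mg
CL = 0.693 × Vd / t½ = 0.693 × 212.0 / 30 = 4.897 L/h
D = CL × Css × τ / F = 4.897 × 18 × 4 / 0.75 = 470.1 mg

(a) 3820 mg; (b) 470 mg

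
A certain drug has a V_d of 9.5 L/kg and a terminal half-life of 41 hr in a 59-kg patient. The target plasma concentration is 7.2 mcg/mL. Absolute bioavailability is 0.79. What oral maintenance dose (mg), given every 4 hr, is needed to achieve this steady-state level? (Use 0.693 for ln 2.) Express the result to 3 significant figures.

345 mg

Vd(total) = 59 kg × 9.5 L/kg = 560.5 L
k = 0.693/41 = 0.01690 h⁻¹, so CL = k·Vd = 0.01690 × 560.5 = 9.472 L/h
D = CL × Css × τ / F = 9.472 × 7.2 × 4 / 0.79 = 345.3 mg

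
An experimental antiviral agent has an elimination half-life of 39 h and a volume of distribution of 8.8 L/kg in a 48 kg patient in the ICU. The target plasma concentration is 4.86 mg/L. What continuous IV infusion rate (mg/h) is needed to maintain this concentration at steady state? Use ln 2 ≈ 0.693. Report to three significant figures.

36.5 mg/h

Total Vd = 8.8 × 48 = 422.4 L
k = 0.693/39 = 0.01777 h⁻¹, so CL = k·Vd = 0.01777 × 422.4 = 7.506 L/h
Infusion rate = CL × Css = 7.506 × 4.86 = 36.48 mg/h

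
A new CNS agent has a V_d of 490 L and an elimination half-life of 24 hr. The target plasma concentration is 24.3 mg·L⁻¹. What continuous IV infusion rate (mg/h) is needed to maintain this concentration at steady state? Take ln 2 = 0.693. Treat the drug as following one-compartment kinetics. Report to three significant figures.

344 mg/h

k = 0.693/24 = 0.02888 h⁻¹, so CL = k·Vd = 0.02888 × 490.0 = 14.15 L/h
Infusion rate = CL × Css = 14.15 × 24.3 = 343.8 mg/h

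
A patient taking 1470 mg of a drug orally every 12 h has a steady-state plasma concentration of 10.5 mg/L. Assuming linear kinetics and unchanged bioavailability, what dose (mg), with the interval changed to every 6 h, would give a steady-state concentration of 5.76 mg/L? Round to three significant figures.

For first-order elimination, Css ∝ F·D/(CL·τ); F and CL are unchanged, so Css ∝ D/τ.
D₂ = D₁ × (Css,target / Css,current) × (τ₂/τ₁) = 1470 × (5.76/10.5) × (6/12) = 403.2 mg

403 mg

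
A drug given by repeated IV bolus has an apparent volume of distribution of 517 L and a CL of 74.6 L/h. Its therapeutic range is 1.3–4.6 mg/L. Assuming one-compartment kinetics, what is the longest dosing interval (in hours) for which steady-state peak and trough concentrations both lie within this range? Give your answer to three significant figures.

k = CL / Vd = 74.60 / 517.0 = 0.1443 h⁻¹
Between IV bolus doses, concentration decays as C = C₀·e^(−kτ), so C_peak/C_trough = e^(kτ).
τ_max = ln(C_peak/C_trough) / k = ln(4.6/1.3) / 0.1443 = 1.264 / 0.1443 = 8.760 h

8.76 h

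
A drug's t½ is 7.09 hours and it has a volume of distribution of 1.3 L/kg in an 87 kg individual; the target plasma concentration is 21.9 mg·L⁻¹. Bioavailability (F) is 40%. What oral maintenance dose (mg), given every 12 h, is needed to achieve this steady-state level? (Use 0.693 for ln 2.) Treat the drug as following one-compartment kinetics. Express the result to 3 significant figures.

Total Vd = 1.3 × 87 = 113.1 L
CL = ln 2 · Vd / t½ = 0.693 × 113.1 / 7.09 = 11.05 L/h
D = CL × Css × τ / F = 11.05 × 21.9 × 12 / 0.4 = 7260 mg

7260 mg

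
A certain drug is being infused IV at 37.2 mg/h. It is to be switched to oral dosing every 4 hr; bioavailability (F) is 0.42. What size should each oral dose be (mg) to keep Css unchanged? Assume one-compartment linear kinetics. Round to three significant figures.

354 mg

To maintain the same Css, the systemic dosing rate must be unchanged: F·D/τ = infusion rate.
D = rate × τ / F = 37.2 × 4 / 0.42 = 354.3 mg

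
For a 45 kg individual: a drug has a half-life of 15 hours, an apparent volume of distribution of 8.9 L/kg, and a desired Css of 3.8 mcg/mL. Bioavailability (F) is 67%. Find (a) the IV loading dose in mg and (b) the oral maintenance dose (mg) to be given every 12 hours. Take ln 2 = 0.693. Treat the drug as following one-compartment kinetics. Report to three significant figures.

(a) 1520 mg; (b) 1260 mg

Total Vd = 8.9 × 45 = 400.5 L
LD = Vd × C = 400.5 × 3.8 = 1522 mg
CL = 0.693 × Vd / t½ = 0.693 × 400.5 / 15 = 18.50 L/h
D = CL × Css × τ / F = 18.50 × 3.8 × 12 / 0.67 = 1259 mg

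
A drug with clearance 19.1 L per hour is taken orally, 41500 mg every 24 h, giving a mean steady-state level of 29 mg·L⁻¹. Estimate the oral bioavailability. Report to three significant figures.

F·D/τ = CL·Css at steady state → F = CL·Css·τ / D.
F = 19.1 × 29 × 24 / 41500 = 0.320

0.320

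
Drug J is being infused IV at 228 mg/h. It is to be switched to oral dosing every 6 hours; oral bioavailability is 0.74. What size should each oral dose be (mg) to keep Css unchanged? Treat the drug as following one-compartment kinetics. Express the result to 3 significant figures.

To maintain the same Css, the systemic dosing rate must be unchanged: F·D/τ = infusion rate.
D = rate × τ / F = 228 × 6 / 0.74 = 1849 mg

1850 mg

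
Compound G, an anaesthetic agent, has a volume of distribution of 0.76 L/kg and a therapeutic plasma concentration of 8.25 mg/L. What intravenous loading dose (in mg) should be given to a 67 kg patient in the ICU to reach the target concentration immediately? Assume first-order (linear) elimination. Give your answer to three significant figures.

420 mg

Vd = 0.76 L/kg × 67 kg = 50.92 L
LD = Vd × C = 50.92 × 8.250 = 420.1 mg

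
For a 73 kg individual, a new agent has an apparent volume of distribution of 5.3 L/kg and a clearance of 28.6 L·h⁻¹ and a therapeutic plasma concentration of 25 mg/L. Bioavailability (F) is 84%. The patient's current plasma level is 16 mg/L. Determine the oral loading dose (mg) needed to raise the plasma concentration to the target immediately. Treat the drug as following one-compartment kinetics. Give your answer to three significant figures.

4150 mg

Vd = 5.3 L/kg × 73 kg = 386.9 L
Concentration deficit ΔC = 25 − 16 = 9.000 mg/L
LD = Vd × ΔC / F = 386.9 × 9.000 / 0.84 = 4145 mg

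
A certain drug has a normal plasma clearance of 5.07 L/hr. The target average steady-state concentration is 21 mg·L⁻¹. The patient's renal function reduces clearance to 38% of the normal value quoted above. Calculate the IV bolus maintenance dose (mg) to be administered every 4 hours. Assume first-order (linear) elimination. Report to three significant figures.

162 mg

Patient clearance = 0.38 × 5.070 = 1.927 L/h
D = CL × Css × τ = 1.927 × 21 × 4 = 161.9 mg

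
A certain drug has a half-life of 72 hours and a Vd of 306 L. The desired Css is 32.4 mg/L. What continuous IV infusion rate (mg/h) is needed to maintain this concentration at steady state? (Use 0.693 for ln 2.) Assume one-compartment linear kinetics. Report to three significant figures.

95.4 mg/h

k = 0.693/72 = 0.009625 h⁻¹, so CL = k·Vd = 0.009625 × 306.0 = 2.945 L/h
Infusion rate = CL × Css = 2.945 × 32.4 = 95.42 mg/h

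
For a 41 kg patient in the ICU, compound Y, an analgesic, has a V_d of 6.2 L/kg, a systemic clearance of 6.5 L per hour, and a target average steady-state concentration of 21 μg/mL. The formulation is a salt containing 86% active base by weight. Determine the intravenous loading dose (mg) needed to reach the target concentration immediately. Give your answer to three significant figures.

Vd(total) = 41 kg × 6.2 L/kg = 254.2 L
Loading dose depends on Vd (not clearance): it fills the distribution volume.
LD = Vd × C / S = 254.2 × 21.00 / 0.86 = 6207 mg

6210 mg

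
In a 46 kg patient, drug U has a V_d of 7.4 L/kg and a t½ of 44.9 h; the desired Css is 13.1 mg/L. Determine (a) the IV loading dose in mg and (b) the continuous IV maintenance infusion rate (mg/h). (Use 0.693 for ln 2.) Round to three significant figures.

(a) 4460 mg; (b) 68.8 mg/h

Total Vd = 7.4 × 46 = 340.4 L
LD = Vd × C = 340.4 × 13.1 = 4459 mg
CL = 0.693 × Vd / t½ = 0.693 × 340.4 / 44.9 = 5.254 L/h
Infusion rate = CL × Css = 5.254 × 13.1 = 68.83 mg/h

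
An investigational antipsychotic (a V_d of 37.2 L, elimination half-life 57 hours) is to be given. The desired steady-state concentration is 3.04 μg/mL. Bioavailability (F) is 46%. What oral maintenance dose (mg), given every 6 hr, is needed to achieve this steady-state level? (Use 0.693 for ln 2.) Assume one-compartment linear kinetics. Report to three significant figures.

CL = 0.693 × Vd / t½ = 0.693 × 37.20 / 57 = 0.4523 L/h
D = CL × Css × τ / F = 0.4523 × 3.04 × 6 / 0.46 = 17.93 mg

17.9 mg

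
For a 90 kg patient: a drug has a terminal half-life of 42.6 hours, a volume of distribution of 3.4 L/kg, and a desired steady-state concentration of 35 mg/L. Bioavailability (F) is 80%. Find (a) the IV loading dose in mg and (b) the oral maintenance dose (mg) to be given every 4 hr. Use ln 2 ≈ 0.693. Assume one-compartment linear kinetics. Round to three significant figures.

Vd = 3.4 L/kg × 90 kg = 306.0 L
LD = Vd × C = 306.0 × 35 = 10710 mg
CL = 0.693 × Vd / t½ = 0.693 × 306.0 / 42.6 = 4.978 L/h
D = CL × Css × τ / F = 4.978 × 35 × 4 / 0.8 = 871.2 mg

(a) 10700 mg; (b) 871 mg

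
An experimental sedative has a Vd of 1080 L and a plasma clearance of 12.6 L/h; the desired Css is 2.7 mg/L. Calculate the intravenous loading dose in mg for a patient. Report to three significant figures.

LD = Vd × C = 1080 × 2.700 = 2916 mg

2920 mg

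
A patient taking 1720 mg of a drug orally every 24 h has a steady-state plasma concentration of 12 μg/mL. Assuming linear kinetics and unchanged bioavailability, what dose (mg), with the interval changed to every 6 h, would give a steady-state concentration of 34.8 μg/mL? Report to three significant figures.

For first-order elimination, Css ∝ F·D/(CL·τ); F and CL are unchanged, so Css ∝ D/τ.
D₂ = D₁ × (Css,target / Css,current) × (τ₂/τ₁) = 1720 × (34.8/12) × (6/24) = 1247 mg

1250 mg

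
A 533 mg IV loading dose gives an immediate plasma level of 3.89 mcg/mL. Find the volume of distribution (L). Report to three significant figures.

137 L

Immediately after an IV bolus, C₀ = Dose / Vd, so Vd = Dose / C₀.
Vd = 533 / 3.89 = 137.0 L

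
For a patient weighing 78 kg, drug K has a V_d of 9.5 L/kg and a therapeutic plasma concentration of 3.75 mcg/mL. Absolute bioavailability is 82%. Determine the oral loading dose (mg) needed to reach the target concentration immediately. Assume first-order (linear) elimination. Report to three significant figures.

3390 mg

Vd(total) = 78 kg × 9.5 L/kg = 741.0 L
LD = Vd × C / F = 741.0 × 3.750 / 0.82 = 3389 mg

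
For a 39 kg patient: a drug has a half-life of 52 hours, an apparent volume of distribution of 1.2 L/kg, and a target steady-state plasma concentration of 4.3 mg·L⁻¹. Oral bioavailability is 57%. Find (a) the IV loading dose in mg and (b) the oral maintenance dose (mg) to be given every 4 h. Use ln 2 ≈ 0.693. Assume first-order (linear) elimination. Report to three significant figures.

Vd = 1.2 L/kg × 39 kg = 46.80 L
LD = Vd × C = 46.80 × 4.3 = 201.2 mg
CL = 0.693 × Vd / t½ = 0.693 × 46.80 / 52 = 0.6237 L/h
D = CL × Css × τ / F = 0.6237 × 4.3 × 4 / 0.57 = 18.82 mg

(a) 201 mg; (b) 18.8 mg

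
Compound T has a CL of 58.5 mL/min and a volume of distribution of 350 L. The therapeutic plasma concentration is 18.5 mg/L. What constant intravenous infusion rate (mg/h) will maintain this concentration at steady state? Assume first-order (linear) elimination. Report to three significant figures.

64.9 mg/h

Convert clearance: 58.5 mL/min × 60 min/h ÷ 1000 mL/L = 3.510 L/h
Maintenance depends on clearance, not Vd — rate in must match rate out.
Rate = CL × Css = 3.510 × 18.5 = 64.94 mg/h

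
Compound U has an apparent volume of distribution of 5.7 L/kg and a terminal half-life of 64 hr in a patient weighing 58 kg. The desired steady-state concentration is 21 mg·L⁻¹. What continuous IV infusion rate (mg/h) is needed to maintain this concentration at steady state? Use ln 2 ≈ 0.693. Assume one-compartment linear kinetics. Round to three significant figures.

75.2 mg/h

Vd = 5.7 L/kg × 58 kg = 330.6 L
CL = 0.693 × Vd / t½ = 0.693 × 330.6 / 64 = 3.580 L/h
Infusion rate = CL × Css = 3.580 × 21 = 75.18 mg/h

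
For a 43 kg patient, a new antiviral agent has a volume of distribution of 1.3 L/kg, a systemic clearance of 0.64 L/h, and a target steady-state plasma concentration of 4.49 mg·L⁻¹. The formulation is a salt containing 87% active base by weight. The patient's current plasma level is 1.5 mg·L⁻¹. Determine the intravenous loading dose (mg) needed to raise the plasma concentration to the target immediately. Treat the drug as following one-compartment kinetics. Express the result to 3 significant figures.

192 mg

Vd(total) = 43 kg × 1.3 L/kg = 55.90 L
The loading dose fills Vd to the target concentration; clearance is irrelevant here.
Concentration deficit ΔC = 4.49 − 1.5 = 2.990 mg/L
LD = Vd × ΔC / S = 55.90 × 2.990 / 0.87 = 192.1 mg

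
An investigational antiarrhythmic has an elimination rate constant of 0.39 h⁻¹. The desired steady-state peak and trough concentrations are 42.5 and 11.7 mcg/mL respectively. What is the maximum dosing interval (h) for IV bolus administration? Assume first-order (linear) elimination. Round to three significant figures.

Between IV bolus doses, concentration decays as C = C₀·e^(−kτ), so C_peak/C_trough = e^(kτ).
τ_max = ln(C_peak/C_trough) / k = ln(42.5/11.7) / 0.3900 = 1.290 / 0.3900 = 3.308 h

3.31 h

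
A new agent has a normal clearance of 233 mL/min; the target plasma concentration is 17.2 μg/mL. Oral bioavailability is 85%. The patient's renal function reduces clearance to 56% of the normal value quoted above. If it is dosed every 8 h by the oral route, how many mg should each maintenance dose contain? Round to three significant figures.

1270 mg

CL = 233 mL/min × 60/1000 = 13.98 L/h
Patient clearance = 0.56 × 13.98 = 7.829 L/h
D = CL × Css × τ / F = 7.829 × 17.2 × 8 / 0.85 = 1267 mg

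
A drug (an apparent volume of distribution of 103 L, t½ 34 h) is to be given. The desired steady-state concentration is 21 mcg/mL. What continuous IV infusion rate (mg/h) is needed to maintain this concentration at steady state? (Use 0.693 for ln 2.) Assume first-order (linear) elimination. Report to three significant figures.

44.1 mg/h

CL = ln 2 · Vd / t½ = 0.693 × 103.0 / 34 = 2.099 L/h
Infusion rate = CL × Css = 2.099 × 21 = 44.08 mg/h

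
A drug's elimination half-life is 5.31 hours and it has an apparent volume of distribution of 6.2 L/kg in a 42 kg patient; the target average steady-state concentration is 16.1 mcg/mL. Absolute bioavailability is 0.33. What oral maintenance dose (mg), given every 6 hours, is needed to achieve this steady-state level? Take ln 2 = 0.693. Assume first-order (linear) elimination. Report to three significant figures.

Vd(total) = 42 kg × 6.2 L/kg = 260.4 L
k = 0.693/5.31 = 0.1305 h⁻¹, so CL = k·Vd = 0.1305 × 260.4 = 33.98 L/h
D = CL × Css × τ / F = 33.98 × 16.1 × 6 / 0.33 = 9947 mg

9950 mg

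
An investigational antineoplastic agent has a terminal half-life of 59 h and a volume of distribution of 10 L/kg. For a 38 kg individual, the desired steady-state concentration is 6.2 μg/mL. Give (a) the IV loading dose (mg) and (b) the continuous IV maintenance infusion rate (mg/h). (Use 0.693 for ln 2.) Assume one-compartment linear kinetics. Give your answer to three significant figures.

Vd(total) = 38 kg × 10 L/kg = 380.0 L
LD = Vd × C = 380.0 × 6.2 = 2356 mg
CL = 0.693 × Vd / t½ = 0.693 × 380.0 / 59 = 4.463 L/h
Infusion rate = CL × Css = 4.463 × 6.2 = 27.67 mg/h

(a) 2360 mg; (b) 27.7 mg/h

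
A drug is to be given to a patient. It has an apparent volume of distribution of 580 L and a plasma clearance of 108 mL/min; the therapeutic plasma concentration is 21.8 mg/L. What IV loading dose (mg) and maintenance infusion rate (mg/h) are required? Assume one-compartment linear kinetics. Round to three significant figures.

(a) 12600 mg; (b) 141 mg/h

Loading dose = Vd × C = 580.0 × 21.8 = 12640 mg
Convert clearance: 108 mL/min × 60 min/h ÷ 1000 mL/L = 6.480 L/h
Maintenance: replace elimination → rate = CL × Css = 6.480 × 21.8 = 141.3 mg/h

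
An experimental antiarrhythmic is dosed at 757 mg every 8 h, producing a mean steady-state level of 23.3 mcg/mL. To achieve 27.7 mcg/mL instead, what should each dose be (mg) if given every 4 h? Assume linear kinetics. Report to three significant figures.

450 mg

For first-order elimination, Css ∝ F·D/(CL·τ); F and CL are unchanged, so Css ∝ D/τ.
D₂ = D₁ × (Css,target / Css,current) × (τ₂/τ₁) = 757 × (27.7/23.3) × (4/8) = 450.0 mg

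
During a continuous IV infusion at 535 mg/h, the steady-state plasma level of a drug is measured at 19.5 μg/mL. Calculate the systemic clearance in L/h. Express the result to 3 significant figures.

At steady state, infusion rate = CL × Css, so CL = rate / Css.
CL = 535 / 19.5 = 27.44 L/h

27.4 L/h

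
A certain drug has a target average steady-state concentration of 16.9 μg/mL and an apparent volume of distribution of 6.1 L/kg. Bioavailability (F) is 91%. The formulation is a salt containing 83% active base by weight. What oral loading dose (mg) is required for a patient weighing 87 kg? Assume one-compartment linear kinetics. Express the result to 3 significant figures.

11900 mg

Total Vd = 6.1 × 87 = 530.7 L
The loading dose fills Vd to the target concentration.
LD = Vd × C / F / S = 530.7 × 16.90 / 0.91 / 0.83 = 11870 mg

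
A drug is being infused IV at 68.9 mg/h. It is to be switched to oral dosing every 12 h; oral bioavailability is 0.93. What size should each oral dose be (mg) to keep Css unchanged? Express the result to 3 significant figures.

889 mg

To maintain the same Css, the systemic dosing rate must be unchanged: F·D/τ = infusion rate.
D = rate × τ / F = 68.9 × 12 / 0.93 = 889.0 mg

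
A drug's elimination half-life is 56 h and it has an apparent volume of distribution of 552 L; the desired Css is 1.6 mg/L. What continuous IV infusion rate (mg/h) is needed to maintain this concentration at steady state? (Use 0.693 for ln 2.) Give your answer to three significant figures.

k = 0.693/56 = 0.01238 h⁻¹, so CL = k·Vd = 0.01238 × 552.0 = 6.834 L/h
Infusion rate = CL × Css = 6.834 × 1.6 = 10.93 mg/h

10.9 mg/h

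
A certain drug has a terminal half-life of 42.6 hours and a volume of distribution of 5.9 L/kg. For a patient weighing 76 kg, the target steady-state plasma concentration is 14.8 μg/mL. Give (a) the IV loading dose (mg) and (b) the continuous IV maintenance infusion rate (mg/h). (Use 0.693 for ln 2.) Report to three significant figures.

(a) 6640 mg; (b) 108 mg/h

Vd(total) = 76 kg × 5.9 L/kg = 448.4 L
LD = Vd × C = 448.4 × 14.8 = 6636 mg
CL = 0.693 × Vd / t½ = 0.693 × 448.4 / 42.6 = 7.294 L/h
Infusion rate = CL × Css = 7.294 × 14.8 = 108.0 mg/h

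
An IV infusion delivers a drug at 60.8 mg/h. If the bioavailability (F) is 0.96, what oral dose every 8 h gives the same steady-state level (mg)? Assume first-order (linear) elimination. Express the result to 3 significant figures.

To maintain the same Css, the systemic dosing rate must be unchanged: F·D/τ = infusion rate.
D = rate × τ / F = 60.8 × 8 / 0.96 = 506.7 mg

507 mg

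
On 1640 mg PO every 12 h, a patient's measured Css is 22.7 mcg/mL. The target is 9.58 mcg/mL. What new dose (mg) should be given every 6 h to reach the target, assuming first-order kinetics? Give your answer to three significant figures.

346 mg

For first-order elimination, Css ∝ F·D/(CL·τ); F and CL are unchanged, so Css ∝ D/τ.
D₂ = D₁ × (Css,target / Css,current) × (τ₂/τ₁) = 1640 × (9.58/22.7) × (6/12) = 346.1 mg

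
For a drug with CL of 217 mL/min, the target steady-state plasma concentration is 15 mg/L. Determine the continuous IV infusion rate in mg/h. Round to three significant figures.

CL = 217 mL/min = 217 × 0.06 = 13.02 L/h
At steady state, infusion rate equals elimination rate: rate in = CL × Css.
Rate = CL × Css = 13.02 × 15 = 195.3 mg/h

195 mg/h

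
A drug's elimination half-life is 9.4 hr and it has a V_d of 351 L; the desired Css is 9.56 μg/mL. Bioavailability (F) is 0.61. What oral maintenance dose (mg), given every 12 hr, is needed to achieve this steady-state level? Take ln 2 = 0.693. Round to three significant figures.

CL = ln 2 · Vd / t½ = 0.693 × 351.0 / 9.4 = 25.88 L/h
D = CL × Css × τ / F = 25.88 × 9.56 × 12 / 0.61 = 4867 mg

4870 mg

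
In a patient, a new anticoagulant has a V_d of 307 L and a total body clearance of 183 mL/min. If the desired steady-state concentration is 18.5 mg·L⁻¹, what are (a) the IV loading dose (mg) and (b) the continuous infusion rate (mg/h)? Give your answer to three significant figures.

Loading: fill Vd to C_target → 307.0 L × 18.5 mg/L = 5680 mg
CL = 183 mL/min = 183 × 0.06 = 10.98 L/h
Maintenance infusion rate = CL × Css = 10.98 × 18.5 = 203.1 mg/h

(a) 5680 mg; (b) 203 mg/h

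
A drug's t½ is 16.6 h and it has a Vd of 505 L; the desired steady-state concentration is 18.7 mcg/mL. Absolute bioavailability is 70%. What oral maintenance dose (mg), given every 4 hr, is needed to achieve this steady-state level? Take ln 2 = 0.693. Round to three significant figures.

2250 mg

CL = ln 2 · Vd / t½ = 0.693 × 505.0 / 16.6 = 21.08 L/h
D = CL × Css × τ / F = 21.08 × 18.7 × 4 / 0.7 = 2253 mg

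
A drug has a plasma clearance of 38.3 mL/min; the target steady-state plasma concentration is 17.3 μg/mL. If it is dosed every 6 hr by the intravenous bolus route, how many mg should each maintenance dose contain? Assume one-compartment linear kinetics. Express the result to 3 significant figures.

239 mg

Convert clearance: 38.3 mL/min × 60 min/h ÷ 1000 mL/L = 2.298 L/h
D = CL × Css × τ = 2.298 × 17.3 × 6 = 238.5 mg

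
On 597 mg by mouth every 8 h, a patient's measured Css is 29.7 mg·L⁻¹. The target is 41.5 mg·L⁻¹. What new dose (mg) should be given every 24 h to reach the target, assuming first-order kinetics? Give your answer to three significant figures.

With linear kinetics, Css is proportional to dose rate (D/τ) at fixed clearance.
D₂ = D₁ × (Css,target / Css,current) × (τ₂/τ₁) = 597 × (41.5/29.7) × (24/8) = 2503 mg

2500 mg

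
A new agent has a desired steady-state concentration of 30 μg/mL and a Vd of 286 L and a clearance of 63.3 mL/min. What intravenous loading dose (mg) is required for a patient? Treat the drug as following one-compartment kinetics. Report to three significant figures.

Loading dose depends on Vd (not clearance): it fills the distribution volume.
LD = Vd × C = 286.0 × 30.00 = 8580 mg

8580 mg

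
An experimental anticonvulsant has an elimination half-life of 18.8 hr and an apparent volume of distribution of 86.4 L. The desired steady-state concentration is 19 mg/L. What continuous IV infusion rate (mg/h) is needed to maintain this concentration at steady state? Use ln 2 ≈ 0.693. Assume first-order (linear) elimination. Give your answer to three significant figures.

60.5 mg/h

CL = 0.693 × Vd / t½ = 0.693 × 86.40 / 18.8 = 3.185 L/h
Infusion rate = CL × Css = 3.185 × 19 = 60.52 mg/h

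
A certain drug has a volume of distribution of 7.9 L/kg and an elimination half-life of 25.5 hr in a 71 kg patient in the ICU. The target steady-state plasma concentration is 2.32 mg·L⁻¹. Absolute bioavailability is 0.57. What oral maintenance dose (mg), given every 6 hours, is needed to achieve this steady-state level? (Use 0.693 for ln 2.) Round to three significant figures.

Vd(total) = 71 kg × 7.9 L/kg = 560.9 L
CL = ln 2 · Vd / t½ = 0.693 × 560.9 / 25.5 = 15.24 L/h
D = CL × Css × τ / F = 15.24 × 2.32 × 6 / 0.57 = 372.2 mg

372 mg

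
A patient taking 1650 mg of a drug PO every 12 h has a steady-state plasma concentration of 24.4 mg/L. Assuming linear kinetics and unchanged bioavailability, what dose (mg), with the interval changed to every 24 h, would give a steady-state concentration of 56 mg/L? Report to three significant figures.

7570 mg

With linear kinetics, Css is proportional to dose rate (D/τ) at fixed clearance.
D₂ = D₁ × (Css,target / Css,current) × (τ₂/τ₁) = 1650 × (56/24.4) × (24/12) = 7574 mg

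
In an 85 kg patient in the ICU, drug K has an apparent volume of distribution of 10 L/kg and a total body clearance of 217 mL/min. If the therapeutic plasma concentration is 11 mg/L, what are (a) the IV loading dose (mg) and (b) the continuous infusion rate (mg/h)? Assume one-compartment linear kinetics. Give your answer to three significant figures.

(a) 9350 mg; (b) 143 mg/h

Vd(total) = 85 kg × 10 L/kg = 850.0 L
LD = Vd · C_target = 850.0 × 11 = 9350 mg
CL = 217 mL/min × 60/1000 = 13.02 L/h
Maintenance: replace elimination → rate = CL × Css = 13.02 × 11 = 143.2 mg/h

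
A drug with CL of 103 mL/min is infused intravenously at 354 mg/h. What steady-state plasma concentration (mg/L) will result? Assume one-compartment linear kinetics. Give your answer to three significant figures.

Convert clearance: 103 mL/min × 60 min/h ÷ 1000 mL/L = 6.180 L/h
Css = rate / CL = 354 / 6.180 = 57.28 mg/L

57.3 mg/L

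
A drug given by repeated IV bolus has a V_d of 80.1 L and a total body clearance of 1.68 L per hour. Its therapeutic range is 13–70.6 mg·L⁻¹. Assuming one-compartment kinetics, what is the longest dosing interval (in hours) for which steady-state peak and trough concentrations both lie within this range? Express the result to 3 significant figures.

80.7 h

k = CL / Vd = 1.680 / 80.10 = 0.02097 h⁻¹
Between IV bolus doses, concentration decays as C = C₀·e^(−kτ), so C_peak/C_trough = e^(kτ).
τ_max = ln(C_peak/C_trough) / k = ln(70.6/13) / 0.02097 = 1.692 / 0.02097 = 80.69 h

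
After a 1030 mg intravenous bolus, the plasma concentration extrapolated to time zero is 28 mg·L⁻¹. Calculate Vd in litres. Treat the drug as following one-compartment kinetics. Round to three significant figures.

Immediately after an IV bolus, C₀ = Dose / Vd, so Vd = Dose / C₀.
Vd = 1030 / 28 = 36.79 L

36.8 L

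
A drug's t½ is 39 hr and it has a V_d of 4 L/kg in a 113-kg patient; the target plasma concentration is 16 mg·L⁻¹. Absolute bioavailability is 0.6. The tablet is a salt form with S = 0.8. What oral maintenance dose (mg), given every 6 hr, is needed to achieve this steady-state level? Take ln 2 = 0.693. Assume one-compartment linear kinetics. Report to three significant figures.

1610 mg

Vd(total) = 113 kg × 4 L/kg = 452.0 L
CL = ln 2 · Vd / t½ = 0.693 × 452.0 / 39 = 8.032 L/h
D = CL × Css × τ / F / S = 8.032 × 16 × 6 / 0.6 / 0.8 = 1606 mg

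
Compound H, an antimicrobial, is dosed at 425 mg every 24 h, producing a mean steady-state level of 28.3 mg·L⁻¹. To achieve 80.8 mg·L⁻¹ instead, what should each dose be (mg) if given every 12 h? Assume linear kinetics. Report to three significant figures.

607 mg

For first-order elimination, Css ∝ F·D/(CL·τ); F and CL are unchanged, so Css ∝ D/τ.
D₂ = D₁ × (Css,target / Css,current) × (τ₂/τ₁) = 425 × (80.8/28.3) × (12/24) = 606.7 mg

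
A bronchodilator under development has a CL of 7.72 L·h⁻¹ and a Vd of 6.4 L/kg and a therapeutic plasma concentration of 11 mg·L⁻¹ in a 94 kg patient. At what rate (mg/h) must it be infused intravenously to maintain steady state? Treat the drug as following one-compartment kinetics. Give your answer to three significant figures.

84.9 mg/h

Maintenance depends on clearance, not Vd — rate in must match rate out.
Rate = CL × Css = 7.720 × 11 = 84.92 mg/h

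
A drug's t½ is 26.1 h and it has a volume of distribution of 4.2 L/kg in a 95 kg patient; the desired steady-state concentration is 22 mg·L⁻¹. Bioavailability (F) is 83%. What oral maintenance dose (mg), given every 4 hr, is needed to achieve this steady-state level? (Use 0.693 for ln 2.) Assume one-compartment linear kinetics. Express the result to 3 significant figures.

1120 mg

Vd(total) = 95 kg × 4.2 L/kg = 399.0 L
CL = 0.693 × Vd / t½ = 0.693 × 399.0 / 26.1 = 10.59 L/h
D = CL × Css × τ / F = 10.59 × 22 × 4 / 0.83 = 1123 mg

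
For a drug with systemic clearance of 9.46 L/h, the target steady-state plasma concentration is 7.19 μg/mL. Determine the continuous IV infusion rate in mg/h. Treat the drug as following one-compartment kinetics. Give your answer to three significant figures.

68.0 mg/h

At steady state, infusion rate equals elimination rate: rate in = CL × Css.
R₀ = 9.460 × 7.19 = 68.02 mg/h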